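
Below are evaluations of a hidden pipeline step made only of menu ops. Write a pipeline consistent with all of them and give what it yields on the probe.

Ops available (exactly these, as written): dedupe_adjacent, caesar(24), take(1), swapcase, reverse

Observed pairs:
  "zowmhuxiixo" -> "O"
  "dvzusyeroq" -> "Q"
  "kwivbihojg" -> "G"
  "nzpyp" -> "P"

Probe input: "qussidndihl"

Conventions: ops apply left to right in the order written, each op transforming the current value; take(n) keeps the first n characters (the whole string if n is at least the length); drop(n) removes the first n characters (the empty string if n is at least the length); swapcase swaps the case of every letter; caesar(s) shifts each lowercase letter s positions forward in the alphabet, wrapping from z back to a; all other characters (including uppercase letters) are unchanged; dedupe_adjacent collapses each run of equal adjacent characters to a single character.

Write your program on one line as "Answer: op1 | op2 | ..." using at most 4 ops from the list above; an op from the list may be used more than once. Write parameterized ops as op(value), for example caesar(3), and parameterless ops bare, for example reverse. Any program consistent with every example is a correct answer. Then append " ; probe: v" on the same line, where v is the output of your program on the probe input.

reverse | swapcase | take(1) ; probe: "L"

Check, running the answer program on each example:
  "zowmhuxiixo" -> "oxiixuhmwoz" -> "OXIIXUHMWOZ" -> "O"
  "dvzusyeroq" -> "qoreysuzvd" -> "QOREYSUZVD" -> "Q"
  "kwivbihojg" -> "gjohibviwk" -> "GJOHIBVIWK" -> "G"
  "nzpyp" -> "pypzn" -> "PYPZN" -> "P"
  probe: "qussidndihl" -> "lhidndissuq" -> "LHIDNDISSUQ" -> "L"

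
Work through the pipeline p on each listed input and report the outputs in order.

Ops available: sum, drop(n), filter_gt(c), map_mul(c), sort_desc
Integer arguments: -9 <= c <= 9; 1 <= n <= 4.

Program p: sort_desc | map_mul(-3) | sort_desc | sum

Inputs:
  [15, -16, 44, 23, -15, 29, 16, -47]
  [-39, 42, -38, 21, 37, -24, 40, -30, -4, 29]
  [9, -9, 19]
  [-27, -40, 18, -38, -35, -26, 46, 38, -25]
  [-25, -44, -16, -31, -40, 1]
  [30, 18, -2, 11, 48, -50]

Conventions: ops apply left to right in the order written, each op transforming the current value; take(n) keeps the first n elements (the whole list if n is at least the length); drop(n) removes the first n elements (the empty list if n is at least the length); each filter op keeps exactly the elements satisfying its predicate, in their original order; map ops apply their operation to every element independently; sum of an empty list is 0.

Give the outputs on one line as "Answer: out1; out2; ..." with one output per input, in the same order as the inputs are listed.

Execution, op by op:
  [15, -16, 44, 23, -15, 29, 16, -47] -> [44, 29, 23, 16, 15, -15, -16, -47] -> [-132, -87, -69, -48, -45, 45, 48, 141] -> [141, 48, 45, -45, -48, -69, -87, -132] -> -147
  [-39, 42, -38, 21, 37, -24, 40, -30, -4, 29] -> [42, 40, 37, 29, 21, -4, -24, -30, -38, -39] -> [-126, -120, -111, -87, -63, 12, 72, 90, 114, 117] -> [117, 114, 90, 72, 12, -63, -87, -111, -120, -126] -> -102
  [9, -9, 19] -> [19, 9, -9] -> [-57, -27, 27] -> [27, -27, -57] -> -57
  [-27, -40, 18, -38, -35, -26, 46, 38, -25] -> [46, 38, 18, -25, -26, -27, -35, -38, -40] -> [-138, -114, -54, 75, 78, 81, 105, 114, 120] -> [120, 114, 105, 81, 78, 75, -54, -114, -138] -> 267
  [-25, -44, -16, -31, -40, 1] -> [1, -16, -25, -31, -40, -44] -> [-3, 48, 75, 93, 120, 132] -> [132, 120, 93, 75, 48, -3] -> 465
  [30, 18, -2, 11, 48, -50] -> [48, 30, 18, 11, -2, -50] -> [-144, -90, -54, -33, 6, 150] -> [150, 6, -33, -54, -90, -144] -> -165

-147; -102; -57; 267; 465; -165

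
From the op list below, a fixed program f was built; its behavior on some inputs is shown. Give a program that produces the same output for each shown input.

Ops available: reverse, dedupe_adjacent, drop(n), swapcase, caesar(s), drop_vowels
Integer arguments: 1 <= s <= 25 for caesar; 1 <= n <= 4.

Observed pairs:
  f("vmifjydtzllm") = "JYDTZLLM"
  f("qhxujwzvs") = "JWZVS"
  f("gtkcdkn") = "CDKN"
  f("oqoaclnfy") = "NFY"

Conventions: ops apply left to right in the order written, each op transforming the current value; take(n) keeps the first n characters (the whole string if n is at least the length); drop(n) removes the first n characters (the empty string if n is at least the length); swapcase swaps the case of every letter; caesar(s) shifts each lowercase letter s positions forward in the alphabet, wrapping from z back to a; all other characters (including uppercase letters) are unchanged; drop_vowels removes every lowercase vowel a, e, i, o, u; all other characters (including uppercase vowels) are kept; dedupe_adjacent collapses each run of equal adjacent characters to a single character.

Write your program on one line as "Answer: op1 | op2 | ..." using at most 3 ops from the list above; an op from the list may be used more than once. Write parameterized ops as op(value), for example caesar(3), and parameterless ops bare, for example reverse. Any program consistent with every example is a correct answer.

drop_vowels | drop(3) | swapcase

Check, running the answer program on each example:
  "vmifjydtzllm" -> "vmfjydtzllm" -> "jydtzllm" -> "JYDTZLLM"
  "qhxujwzvs" -> "qhxjwzvs" -> "jwzvs" -> "JWZVS"
  "gtkcdkn" -> "gtkcdkn" -> "cdkn" -> "CDKN"
  "oqoaclnfy" -> "qclnfy" -> "nfy" -> "NFY"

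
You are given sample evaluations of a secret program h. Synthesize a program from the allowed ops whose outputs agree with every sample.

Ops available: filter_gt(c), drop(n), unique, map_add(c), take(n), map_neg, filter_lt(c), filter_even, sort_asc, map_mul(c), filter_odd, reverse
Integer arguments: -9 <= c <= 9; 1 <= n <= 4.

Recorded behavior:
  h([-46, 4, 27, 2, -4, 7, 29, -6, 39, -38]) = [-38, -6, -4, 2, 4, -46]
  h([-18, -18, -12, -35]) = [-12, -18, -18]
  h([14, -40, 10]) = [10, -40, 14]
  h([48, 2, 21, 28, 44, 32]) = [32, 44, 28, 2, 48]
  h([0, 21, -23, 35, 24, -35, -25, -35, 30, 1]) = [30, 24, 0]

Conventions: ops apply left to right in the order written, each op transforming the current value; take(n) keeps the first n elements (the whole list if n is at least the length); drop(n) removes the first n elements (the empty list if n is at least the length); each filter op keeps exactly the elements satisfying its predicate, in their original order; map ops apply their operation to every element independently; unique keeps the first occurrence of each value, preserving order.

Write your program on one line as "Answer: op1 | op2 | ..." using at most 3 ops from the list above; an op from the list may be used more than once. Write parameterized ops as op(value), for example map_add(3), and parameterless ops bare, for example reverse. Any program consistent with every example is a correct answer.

filter_even | reverse

Check, running the answer program on each example:
  [-46, 4, 27, 2, -4, 7, 29, -6, 39, -38] -> [-46, 4, 2, -4, -6, -38] -> [-38, -6, -4, 2, 4, -46]
  [-18, -18, -12, -35] -> [-18, -18, -12] -> [-12, -18, -18]
  [14, -40, 10] -> [14, -40, 10] -> [10, -40, 14]
  [48, 2, 21, 28, 44, 32] -> [48, 2, 28, 44, 32] -> [32, 44, 28, 2, 48]
  [0, 21, -23, 35, 24, -35, -25, -35, 30, 1] -> [0, 24, 30] -> [30, 24, 0]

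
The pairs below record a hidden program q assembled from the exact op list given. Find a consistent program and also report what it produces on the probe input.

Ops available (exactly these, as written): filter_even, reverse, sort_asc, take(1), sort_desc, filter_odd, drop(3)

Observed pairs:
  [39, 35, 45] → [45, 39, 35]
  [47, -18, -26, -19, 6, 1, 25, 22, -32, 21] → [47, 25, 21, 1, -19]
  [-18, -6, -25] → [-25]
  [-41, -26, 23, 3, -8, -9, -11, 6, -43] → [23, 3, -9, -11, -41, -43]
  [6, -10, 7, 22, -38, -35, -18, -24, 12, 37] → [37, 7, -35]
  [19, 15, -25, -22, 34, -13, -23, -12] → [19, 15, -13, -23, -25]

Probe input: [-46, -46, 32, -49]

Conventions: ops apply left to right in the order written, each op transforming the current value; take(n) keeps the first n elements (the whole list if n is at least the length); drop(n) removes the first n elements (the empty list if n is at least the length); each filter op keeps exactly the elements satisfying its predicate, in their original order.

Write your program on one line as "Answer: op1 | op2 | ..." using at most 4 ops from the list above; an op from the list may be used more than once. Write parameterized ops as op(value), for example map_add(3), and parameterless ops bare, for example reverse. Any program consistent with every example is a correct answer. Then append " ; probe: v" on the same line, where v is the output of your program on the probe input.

filter_odd | sort_asc | reverse ; probe: [-49]

Check, running the answer program on each example:
  [39, 35, 45] -> [39, 35, 45] -> [35, 39, 45] -> [45, 39, 35]
  [47, -18, -26, -19, 6, 1, 25, 22, -32, 21] -> [47, -19, 1, 25, 21] -> [-19, 1, 21, 25, 47] -> [47, 25, 21, 1, -19]
  [-18, -6, -25] -> [-25] -> [-25] -> [-25]
  [-41, -26, 23, 3, -8, -9, -11, 6, -43] -> [-41, 23, 3, -9, -11, -43] -> [-43, -41, -11, -9, 3, 23] -> [23, 3, -9, -11, -41, -43]
  [6, -10, 7, 22, -38, -35, -18, -24, 12, 37] -> [7, -35, 37] -> [-35, 7, 37] -> [37, 7, -35]
  [19, 15, -25, -22, 34, -13, -23, -12] -> [19, 15, -25, -13, -23] -> [-25, -23, -13, 15, 19] -> [19, 15, -13, -23, -25]
  probe: [-46, -46, 32, -49] -> [-49] -> [-49] -> [-49]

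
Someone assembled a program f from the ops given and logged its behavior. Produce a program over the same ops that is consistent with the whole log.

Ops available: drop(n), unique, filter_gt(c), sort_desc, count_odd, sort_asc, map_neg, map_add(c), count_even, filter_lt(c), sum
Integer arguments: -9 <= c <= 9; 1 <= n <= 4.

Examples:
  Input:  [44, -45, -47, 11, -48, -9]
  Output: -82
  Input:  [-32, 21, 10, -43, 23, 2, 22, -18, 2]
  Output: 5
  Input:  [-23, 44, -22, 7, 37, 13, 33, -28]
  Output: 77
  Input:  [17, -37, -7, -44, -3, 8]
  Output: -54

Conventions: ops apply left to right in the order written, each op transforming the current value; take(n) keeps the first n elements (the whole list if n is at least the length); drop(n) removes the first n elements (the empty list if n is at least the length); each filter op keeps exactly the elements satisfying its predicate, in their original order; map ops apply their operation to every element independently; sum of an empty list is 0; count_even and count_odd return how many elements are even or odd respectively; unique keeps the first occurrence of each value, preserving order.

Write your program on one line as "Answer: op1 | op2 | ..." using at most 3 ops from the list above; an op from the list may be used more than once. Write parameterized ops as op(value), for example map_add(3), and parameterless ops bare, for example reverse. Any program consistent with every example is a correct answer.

map_add(2) | sum

Check, running the answer program on each example:
  [44, -45, -47, 11, -48, -9] -> [46, -43, -45, 13, -46, -7] -> -82
  [-32, 21, 10, -43, 23, 2, 22, -18, 2] -> [-30, 23, 12, -41, 25, 4, 24, -16, 4] -> 5
  [-23, 44, -22, 7, 37, 13, 33, -28] -> [-21, 46, -20, 9, 39, 15, 35, -26] -> 77
  [17, -37, -7, -44, -3, 8] -> [19, -35, -5, -42, -1, 10] -> -54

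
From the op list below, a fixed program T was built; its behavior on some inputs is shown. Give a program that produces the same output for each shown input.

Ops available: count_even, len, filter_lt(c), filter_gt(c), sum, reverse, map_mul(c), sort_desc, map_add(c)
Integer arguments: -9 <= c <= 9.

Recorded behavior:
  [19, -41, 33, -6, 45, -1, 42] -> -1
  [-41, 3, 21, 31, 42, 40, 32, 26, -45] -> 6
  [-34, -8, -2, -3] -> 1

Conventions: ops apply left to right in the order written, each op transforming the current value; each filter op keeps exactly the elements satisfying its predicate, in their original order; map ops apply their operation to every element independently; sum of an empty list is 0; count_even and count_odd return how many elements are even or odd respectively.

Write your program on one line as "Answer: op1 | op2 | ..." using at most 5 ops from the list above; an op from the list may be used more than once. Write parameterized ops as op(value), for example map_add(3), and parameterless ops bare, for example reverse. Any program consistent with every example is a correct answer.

filter_gt(-8) | reverse | filter_lt(5) | map_add(3) | sum

Check, running the answer program on each example:
  [19, -41, 33, -6, 45, -1, 42] -> [19, 33, -6, 45, -1, 42] -> [42, -1, 45, -6, 33, 19] -> [-1, -6] -> [2, -3] -> -1
  [-41, 3, 21, 31, 42, 40, 32, 26, -45] -> [3, 21, 31, 42, 40, 32, 26] -> [26, 32, 40, 42, 31, 21, 3] -> [3] -> [6] -> 6
  [-34, -8, -2, -3] -> [-2, -3] -> [-3, -2] -> [-3, -2] -> [0, 1] -> 1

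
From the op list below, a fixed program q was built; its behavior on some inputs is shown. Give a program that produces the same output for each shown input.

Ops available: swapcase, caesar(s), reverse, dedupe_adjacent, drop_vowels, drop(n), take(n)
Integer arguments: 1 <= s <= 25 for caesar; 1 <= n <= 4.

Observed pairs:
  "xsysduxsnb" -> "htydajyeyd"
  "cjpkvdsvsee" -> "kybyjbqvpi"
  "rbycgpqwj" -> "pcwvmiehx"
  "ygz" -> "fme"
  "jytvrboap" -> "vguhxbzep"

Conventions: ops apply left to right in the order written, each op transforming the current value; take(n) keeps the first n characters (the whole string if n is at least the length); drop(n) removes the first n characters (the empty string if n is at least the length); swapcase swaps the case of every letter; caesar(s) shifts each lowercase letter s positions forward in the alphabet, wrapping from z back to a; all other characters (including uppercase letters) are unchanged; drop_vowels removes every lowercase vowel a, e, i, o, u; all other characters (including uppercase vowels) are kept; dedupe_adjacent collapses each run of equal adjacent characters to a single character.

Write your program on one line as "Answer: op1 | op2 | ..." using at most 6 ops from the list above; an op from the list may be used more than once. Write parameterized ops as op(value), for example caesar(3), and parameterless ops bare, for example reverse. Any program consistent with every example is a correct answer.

reverse | swapcase | dedupe_adjacent | swapcase | caesar(6)

Check, running the answer program on each example:
  "xsysduxsnb" -> "bnsxudsysx" -> "BNSXUDSYSX" -> "BNSXUDSYSX" -> "bnsxudsysx" -> "htydajyeyd"
  "cjpkvdsvsee" -> "eesvsdvkpjc" -> "EESVSDVKPJC" -> "ESVSDVKPJC" -> "esvsdvkpjc" -> "kybyjbqvpi"
  "rbycgpqwj" -> "jwqpgcybr" -> "JWQPGCYBR" -> "JWQPGCYBR" -> "jwqpgcybr" -> "pcwvmiehx"
  "ygz" -> "zgy" -> "ZGY" -> "ZGY" -> "zgy" -> "fme"
  "jytvrboap" -> "paobrvtyj" -> "PAOBRVTYJ" -> "PAOBRVTYJ" -> "paobrvtyj" -> "vguhxbzep"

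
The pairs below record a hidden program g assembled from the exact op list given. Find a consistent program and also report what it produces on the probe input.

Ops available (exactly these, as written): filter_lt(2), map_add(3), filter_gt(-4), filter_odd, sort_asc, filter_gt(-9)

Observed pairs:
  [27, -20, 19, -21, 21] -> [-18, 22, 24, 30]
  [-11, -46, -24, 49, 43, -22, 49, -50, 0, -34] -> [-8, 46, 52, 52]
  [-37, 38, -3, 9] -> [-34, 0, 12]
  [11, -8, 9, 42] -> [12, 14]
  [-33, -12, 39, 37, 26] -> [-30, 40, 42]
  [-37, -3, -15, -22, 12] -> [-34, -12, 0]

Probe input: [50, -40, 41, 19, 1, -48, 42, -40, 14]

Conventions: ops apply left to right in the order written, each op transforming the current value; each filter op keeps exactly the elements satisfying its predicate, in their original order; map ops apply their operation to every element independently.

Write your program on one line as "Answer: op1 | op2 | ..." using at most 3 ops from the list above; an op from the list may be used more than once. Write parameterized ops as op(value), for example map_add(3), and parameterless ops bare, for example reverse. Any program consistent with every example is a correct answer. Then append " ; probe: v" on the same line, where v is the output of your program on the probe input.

sort_asc | filter_odd | map_add(3) ; probe: [4, 22, 44]

Check, running the answer program on each example:
  [27, -20, 19, -21, 21] -> [-21, -20, 19, 21, 27] -> [-21, 19, 21, 27] -> [-18, 22, 24, 30]
  [-11, -46, -24, 49, 43, -22, 49, -50, 0, -34] -> [-50, -46, -34, -24, -22, -11, 0, 43, 49, 49] -> [-11, 43, 49, 49] -> [-8, 46, 52, 52]
  [-37, 38, -3, 9] -> [-37, -3, 9, 38] -> [-37, -3, 9] -> [-34, 0, 12]
  [11, -8, 9, 42] -> [-8, 9, 11, 42] -> [9, 11] -> [12, 14]
  [-33, -12, 39, 37, 26] -> [-33, -12, 26, 37, 39] -> [-33, 37, 39] -> [-30, 40, 42]
  [-37, -3, -15, -22, 12] -> [-37, -22, -15, -3, 12] -> [-37, -15, -3] -> [-34, -12, 0]
  probe: [50, -40, 41, 19, 1, -48, 42, -40, 14] -> [-48, -40, -40, 1, 14, 19, 41, 42, 50] -> [1, 19, 41] -> [4, 22, 44]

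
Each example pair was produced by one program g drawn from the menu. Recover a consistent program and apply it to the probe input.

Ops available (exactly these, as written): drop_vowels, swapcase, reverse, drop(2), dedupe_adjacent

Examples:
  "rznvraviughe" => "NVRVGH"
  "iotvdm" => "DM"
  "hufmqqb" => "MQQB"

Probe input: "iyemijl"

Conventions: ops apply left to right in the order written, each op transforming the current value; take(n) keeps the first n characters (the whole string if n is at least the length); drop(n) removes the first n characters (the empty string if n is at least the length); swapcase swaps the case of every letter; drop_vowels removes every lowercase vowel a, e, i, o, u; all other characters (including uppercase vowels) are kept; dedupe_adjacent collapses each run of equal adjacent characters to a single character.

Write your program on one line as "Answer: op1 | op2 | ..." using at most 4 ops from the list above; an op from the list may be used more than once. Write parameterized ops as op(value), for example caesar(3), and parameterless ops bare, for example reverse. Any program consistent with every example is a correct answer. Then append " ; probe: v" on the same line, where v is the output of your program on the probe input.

drop_vowels | drop(2) | swapcase ; probe: "JL"

Check, running the answer program on each example:
  "rznvraviughe" -> "rznvrvgh" -> "nvrvgh" -> "NVRVGH"
  "iotvdm" -> "tvdm" -> "dm" -> "DM"
  "hufmqqb" -> "hfmqqb" -> "mqqb" -> "MQQB"
  probe: "iyemijl" -> "ymjl" -> "jl" -> "JL"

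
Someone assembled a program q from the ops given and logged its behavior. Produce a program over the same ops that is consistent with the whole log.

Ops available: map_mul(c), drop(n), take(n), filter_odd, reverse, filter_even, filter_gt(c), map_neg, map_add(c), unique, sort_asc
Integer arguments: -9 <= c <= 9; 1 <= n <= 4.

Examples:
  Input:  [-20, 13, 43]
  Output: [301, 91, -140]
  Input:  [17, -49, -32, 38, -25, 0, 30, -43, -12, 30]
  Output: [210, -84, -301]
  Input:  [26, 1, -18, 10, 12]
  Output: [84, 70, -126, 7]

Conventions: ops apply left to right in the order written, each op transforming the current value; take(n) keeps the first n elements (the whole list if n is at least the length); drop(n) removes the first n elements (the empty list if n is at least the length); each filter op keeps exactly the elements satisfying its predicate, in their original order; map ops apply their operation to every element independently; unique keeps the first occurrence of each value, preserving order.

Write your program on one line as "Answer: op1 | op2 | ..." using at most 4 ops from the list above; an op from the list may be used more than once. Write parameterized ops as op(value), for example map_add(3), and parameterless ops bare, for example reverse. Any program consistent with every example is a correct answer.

reverse | take(4) | map_mul(7) | unique

Check, running the answer program on each example:
  [-20, 13, 43] -> [43, 13, -20] -> [43, 13, -20] -> [301, 91, -140] -> [301, 91, -140]
  [17, -49, -32, 38, -25, 0, 30, -43, -12, 30] -> [30, -12, -43, 30, 0, -25, 38, -32, -49, 17] -> [30, -12, -43, 30] -> [210, -84, -301, 210] -> [210, -84, -301]
  [26, 1, -18, 10, 12] -> [12, 10, -18, 1, 26] -> [12, 10, -18, 1] -> [84, 70, -126, 7] -> [84, 70, -126, 7]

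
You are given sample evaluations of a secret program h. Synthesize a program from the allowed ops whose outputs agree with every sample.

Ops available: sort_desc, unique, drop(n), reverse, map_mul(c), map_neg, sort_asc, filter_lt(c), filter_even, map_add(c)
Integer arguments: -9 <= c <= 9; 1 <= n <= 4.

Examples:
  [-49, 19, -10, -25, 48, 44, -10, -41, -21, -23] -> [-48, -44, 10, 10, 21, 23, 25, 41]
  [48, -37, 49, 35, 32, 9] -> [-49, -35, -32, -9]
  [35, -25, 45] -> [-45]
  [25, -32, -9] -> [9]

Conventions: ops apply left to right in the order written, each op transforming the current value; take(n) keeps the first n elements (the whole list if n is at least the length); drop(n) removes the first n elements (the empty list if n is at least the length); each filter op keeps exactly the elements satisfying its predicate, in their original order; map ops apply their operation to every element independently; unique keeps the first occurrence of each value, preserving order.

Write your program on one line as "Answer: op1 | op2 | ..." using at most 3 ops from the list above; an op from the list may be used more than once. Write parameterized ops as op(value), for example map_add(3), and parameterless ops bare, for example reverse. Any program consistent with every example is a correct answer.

drop(2) | sort_desc | map_neg

Check, running the answer program on each example:
  [-49, 19, -10, -25, 48, 44, -10, -41, -21, -23] -> [-10, -25, 48, 44, -10, -41, -21, -23] -> [48, 44, -10, -10, -21, -23, -25, -41] -> [-48, -44, 10, 10, 21, 23, 25, 41]
  [48, -37, 49, 35, 32, 9] -> [49, 35, 32, 9] -> [49, 35, 32, 9] -> [-49, -35, -32, -9]
  [35, -25, 45] -> [45] -> [45] -> [-45]
  [25, -32, -9] -> [-9] -> [-9] -> [9]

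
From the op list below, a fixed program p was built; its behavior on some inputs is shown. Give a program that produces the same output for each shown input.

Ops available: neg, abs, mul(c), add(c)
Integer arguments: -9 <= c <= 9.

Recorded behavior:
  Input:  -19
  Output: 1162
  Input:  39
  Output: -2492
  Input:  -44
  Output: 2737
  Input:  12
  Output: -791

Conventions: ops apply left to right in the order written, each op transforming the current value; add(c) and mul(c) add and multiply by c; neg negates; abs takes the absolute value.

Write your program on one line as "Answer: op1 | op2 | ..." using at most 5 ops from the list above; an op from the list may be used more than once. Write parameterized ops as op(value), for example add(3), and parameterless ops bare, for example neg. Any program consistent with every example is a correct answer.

mul(-9) | neg | add(5) | mul(7) | neg

Check, running the answer program on each example:
  -19 -> 171 -> -171 -> -166 -> -1162 -> 1162
  39 -> -351 -> 351 -> 356 -> 2492 -> -2492
  -44 -> 396 -> -396 -> -391 -> -2737 -> 2737
  12 -> -108 -> 108 -> 113 -> 791 -> -791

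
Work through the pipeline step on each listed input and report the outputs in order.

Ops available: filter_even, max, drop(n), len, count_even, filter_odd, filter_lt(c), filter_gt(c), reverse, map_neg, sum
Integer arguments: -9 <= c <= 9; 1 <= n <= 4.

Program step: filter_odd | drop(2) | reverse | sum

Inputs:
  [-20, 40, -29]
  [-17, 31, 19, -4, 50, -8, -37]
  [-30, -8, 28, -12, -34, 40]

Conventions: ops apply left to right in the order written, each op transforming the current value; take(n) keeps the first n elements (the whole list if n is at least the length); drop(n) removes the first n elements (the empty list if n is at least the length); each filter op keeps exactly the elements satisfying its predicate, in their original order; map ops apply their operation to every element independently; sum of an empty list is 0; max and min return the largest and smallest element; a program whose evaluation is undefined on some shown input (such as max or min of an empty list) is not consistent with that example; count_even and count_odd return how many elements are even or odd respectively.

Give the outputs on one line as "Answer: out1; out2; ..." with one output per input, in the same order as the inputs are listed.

0; -18; 0

Execution, op by op:
  [-20, 40, -29] -> [-29] -> [] -> [] -> 0
  [-17, 31, 19, -4, 50, -8, -37] -> [-17, 31, 19, -37] -> [19, -37] -> [-37, 19] -> -18
  [-30, -8, 28, -12, -34, 40] -> [] -> [] -> [] -> 0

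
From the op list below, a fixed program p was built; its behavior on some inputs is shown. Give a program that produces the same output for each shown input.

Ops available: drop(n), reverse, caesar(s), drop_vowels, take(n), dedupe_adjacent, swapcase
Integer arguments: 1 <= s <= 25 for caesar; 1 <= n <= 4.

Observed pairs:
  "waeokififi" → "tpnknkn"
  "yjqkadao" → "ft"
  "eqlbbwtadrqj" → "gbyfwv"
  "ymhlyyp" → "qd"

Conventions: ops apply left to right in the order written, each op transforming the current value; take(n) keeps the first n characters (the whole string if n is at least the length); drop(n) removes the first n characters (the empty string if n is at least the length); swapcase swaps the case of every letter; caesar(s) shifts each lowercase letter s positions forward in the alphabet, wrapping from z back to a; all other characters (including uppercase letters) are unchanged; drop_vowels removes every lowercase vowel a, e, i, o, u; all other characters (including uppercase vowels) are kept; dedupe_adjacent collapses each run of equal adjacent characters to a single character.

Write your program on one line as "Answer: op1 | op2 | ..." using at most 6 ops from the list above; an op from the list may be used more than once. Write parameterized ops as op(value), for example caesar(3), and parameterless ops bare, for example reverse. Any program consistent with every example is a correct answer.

dedupe_adjacent | caesar(5) | drop_vowels | drop(3) | dedupe_adjacent

Check, running the answer program on each example:
  "waeokififi" -> "waeokififi" -> "bfjtpnknkn" -> "bfjtpnknkn" -> "tpnknkn" -> "tpnknkn"
  "yjqkadao" -> "yjqkadao" -> "dovpfift" -> "dvpfft" -> "fft" -> "ft"
  "eqlbbwtadrqj" -> "eqlbwtadrqj" -> "jvqgbyfiwvo" -> "jvqgbyfwv" -> "gbyfwv" -> "gbyfwv"
  "ymhlyyp" -> "ymhlyp" -> "drmqdu" -> "drmqd" -> "qd" -> "qd"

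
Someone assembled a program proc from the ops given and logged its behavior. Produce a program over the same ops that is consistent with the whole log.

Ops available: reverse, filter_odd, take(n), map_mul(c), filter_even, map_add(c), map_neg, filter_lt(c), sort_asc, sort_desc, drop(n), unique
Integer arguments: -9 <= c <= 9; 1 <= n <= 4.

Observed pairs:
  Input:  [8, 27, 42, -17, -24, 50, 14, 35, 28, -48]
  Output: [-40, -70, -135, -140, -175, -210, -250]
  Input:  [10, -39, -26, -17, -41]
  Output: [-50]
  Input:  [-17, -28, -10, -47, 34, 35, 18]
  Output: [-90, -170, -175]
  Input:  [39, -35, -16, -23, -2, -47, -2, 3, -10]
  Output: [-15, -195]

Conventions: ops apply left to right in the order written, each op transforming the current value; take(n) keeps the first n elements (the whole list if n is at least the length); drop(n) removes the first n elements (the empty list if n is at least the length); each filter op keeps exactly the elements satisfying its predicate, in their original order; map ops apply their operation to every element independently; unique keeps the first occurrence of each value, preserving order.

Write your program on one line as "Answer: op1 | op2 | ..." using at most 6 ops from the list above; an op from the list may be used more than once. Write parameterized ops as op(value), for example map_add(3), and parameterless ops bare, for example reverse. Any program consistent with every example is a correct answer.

map_neg | sort_asc | map_mul(-5) | map_neg | filter_lt(-1) | reverse

Check, running the answer program on each example:
  [8, 27, 42, -17, -24, 50, 14, 35, 28, -48] -> [-8, -27, -42, 17, 24, -50, -14, -35, -28, 48] -> [-50, -42, -35, -28, -27, -14, -8, 17, 24, 48] -> [250, 210, 175, 140, 135, 70, 40, -85, -120, -240] -> [-250, -210, -175, -140, -135, -70, -40, 85, 120, 240] -> [-250, -210, -175, -140, -135, -70, -40] -> [-40, -70, -135, -140, -175, -210, -250]
  [10, -39, -26, -17, -41] -> [-10, 39, 26, 17, 41] -> [-10, 17, 26, 39, 41] -> [50, -85, -130, -195, -205] -> [-50, 85, 130, 195, 205] -> [-50] -> [-50]
  [-17, -28, -10, -47, 34, 35, 18] -> [17, 28, 10, 47, -34, -35, -18] -> [-35, -34, -18, 10, 17, 28, 47] -> [175, 170, 90, -50, -85, -140, -235] -> [-175, -170, -90, 50, 85, 140, 235] -> [-175, -170, -90] -> [-90, -170, -175]
  [39, -35, -16, -23, -2, -47, -2, 3, -10] -> [-39, 35, 16, 23, 2, 47, 2, -3, 10] -> [-39, -3, 2, 2, 10, 16, 23, 35, 47] -> [195, 15, -10, -10, -50, -80, -115, -175, -235] -> [-195, -15, 10, 10, 50, 80, 115, 175, 235] -> [-195, -15] -> [-15, -195]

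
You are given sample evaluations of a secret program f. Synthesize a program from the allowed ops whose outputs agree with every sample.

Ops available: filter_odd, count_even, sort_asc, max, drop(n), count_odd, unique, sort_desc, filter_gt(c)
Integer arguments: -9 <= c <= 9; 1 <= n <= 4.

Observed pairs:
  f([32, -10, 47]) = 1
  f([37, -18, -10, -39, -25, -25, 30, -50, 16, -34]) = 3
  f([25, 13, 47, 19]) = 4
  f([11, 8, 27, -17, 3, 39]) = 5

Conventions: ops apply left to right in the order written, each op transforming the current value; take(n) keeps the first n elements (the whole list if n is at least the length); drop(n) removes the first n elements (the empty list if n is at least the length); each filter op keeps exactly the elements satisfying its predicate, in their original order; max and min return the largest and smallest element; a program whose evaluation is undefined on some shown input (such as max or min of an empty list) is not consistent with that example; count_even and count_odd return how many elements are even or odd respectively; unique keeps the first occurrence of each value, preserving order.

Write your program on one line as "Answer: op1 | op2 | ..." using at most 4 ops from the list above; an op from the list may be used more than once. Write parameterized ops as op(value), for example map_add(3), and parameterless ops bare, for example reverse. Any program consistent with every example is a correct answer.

filter_odd | unique | count_odd

Check, running the answer program on each example:
  [32, -10, 47] -> [47] -> [47] -> 1
  [37, -18, -10, -39, -25, -25, 30, -50, 16, -34] -> [37, -39, -25, -25] -> [37, -39, -25] -> 3
  [25, 13, 47, 19] -> [25, 13, 47, 19] -> [25, 13, 47, 19] -> 4
  [11, 8, 27, -17, 3, 39] -> [11, 27, -17, 3, 39] -> [11, 27, -17, 3, 39] -> 5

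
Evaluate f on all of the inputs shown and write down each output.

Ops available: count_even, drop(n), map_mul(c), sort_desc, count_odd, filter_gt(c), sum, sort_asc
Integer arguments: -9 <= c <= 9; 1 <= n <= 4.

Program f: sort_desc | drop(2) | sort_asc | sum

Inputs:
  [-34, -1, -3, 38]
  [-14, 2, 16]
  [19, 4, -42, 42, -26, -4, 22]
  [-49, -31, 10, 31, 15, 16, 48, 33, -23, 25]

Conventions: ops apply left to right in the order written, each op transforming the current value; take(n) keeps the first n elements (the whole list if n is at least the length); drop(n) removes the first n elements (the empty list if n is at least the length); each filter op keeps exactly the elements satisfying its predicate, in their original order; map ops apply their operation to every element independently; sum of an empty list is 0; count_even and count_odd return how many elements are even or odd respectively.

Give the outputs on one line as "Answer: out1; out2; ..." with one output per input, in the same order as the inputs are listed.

-37; -14; -49; -6

Execution, op by op:
  [-34, -1, -3, 38] -> [38, -1, -3, -34] -> [-3, -34] -> [-34, -3] -> -37
  [-14, 2, 16] -> [16, 2, -14] -> [-14] -> [-14] -> -14
  [19, 4, -42, 42, -26, -4, 22] -> [42, 22, 19, 4, -4, -26, -42] -> [19, 4, -4, -26, -42] -> [-42, -26, -4, 4, 19] -> -49
  [-49, -31, 10, 31, 15, 16, 48, 33, -23, 25] -> [48, 33, 31, 25, 16, 15, 10, -23, -31, -49] -> [31, 25, 16, 15, 10, -23, -31, -49] -> [-49, -31, -23, 10, 15, 16, 25, 31] -> -6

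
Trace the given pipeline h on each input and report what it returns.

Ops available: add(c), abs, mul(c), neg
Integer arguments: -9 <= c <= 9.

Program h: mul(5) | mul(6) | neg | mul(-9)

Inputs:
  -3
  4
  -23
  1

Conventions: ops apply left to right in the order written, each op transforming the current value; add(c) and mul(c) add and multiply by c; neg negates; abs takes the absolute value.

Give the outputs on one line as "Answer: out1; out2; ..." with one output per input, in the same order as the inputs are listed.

Execution, op by op:
  -3 -> -15 -> -90 -> 90 -> -810
  4 -> 20 -> 120 -> -120 -> 1080
  -23 -> -115 -> -690 -> 690 -> -6210
  1 -> 5 -> 30 -> -30 -> 270

-810; 1080; -6210; 270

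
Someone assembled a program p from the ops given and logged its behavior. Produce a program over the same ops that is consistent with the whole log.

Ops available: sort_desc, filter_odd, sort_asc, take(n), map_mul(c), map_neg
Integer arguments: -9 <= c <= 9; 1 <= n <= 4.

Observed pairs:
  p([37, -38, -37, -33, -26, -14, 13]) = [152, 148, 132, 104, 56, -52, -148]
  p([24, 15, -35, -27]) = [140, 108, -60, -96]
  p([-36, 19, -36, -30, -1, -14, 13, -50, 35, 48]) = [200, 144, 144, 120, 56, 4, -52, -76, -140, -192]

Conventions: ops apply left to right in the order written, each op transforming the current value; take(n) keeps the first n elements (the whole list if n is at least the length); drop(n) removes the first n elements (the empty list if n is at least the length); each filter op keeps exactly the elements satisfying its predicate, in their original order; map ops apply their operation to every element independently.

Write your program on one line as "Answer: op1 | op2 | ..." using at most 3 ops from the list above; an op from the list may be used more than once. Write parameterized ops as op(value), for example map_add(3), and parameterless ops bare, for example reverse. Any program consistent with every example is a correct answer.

map_mul(4) | sort_asc | map_neg

Check, running the answer program on each example:
  [37, -38, -37, -33, -26, -14, 13] -> [148, -152, -148, -132, -104, -56, 52] -> [-152, -148, -132, -104, -56, 52, 148] -> [152, 148, 132, 104, 56, -52, -148]
  [24, 15, -35, -27] -> [96, 60, -140, -108] -> [-140, -108, 60, 96] -> [140, 108, -60, -96]
  [-36, 19, -36, -30, -1, -14, 13, -50, 35, 48] -> [-144, 76, -144, -120, -4, -56, 52, -200, 140, 192] -> [-200, -144, -144, -120, -56, -4, 52, 76, 140, 192] -> [200, 144, 144, 120, 56, 4, -52, -76, -140, -192]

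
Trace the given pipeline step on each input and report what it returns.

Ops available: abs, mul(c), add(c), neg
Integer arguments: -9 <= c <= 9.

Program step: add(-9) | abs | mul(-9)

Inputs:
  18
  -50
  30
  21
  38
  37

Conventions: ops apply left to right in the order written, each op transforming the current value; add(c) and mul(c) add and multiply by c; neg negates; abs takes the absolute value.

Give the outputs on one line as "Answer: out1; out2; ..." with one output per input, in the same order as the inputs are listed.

-81; -531; -189; -108; -261; -252

Execution, op by op:
  18 -> 9 -> 9 -> -81
  -50 -> -59 -> 59 -> -531
  30 -> 21 -> 21 -> -189
  21 -> 12 -> 12 -> -108
  38 -> 29 -> 29 -> -261
  37 -> 28 -> 28 -> -252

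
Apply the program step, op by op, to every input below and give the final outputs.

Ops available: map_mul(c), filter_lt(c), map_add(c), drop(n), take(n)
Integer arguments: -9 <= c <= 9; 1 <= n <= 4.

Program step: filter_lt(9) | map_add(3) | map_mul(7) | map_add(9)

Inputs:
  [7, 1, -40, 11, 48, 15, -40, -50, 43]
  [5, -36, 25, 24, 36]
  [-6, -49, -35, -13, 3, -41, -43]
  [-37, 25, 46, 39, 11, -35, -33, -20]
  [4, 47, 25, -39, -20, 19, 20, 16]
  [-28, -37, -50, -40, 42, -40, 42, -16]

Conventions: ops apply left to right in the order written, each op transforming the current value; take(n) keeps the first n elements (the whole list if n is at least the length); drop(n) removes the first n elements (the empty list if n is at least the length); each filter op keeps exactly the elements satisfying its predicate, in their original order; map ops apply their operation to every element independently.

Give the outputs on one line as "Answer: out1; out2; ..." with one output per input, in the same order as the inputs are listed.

Execution, op by op:
  [7, 1, -40, 11, 48, 15, -40, -50, 43] -> [7, 1, -40, -40, -50] -> [10, 4, -37, -37, -47] -> [70, 28, -259, -259, -329] -> [79, 37, -250, -250, -320]
  [5, -36, 25, 24, 36] -> [5, -36] -> [8, -33] -> [56, -231] -> [65, -222]
  [-6, -49, -35, -13, 3, -41, -43] -> [-6, -49, -35, -13, 3, -41, -43] -> [-3, -46, -32, -10, 6, -38, -40] -> [-21, -322, -224, -70, 42, -266, -280] -> [-12, -313, -215, -61, 51, -257, -271]
  [-37, 25, 46, 39, 11, -35, -33, -20] -> [-37, -35, -33, -20] -> [-34, -32, -30, -17] -> [-238, -224, -210, -119] -> [-229, -215, -201, -110]
  [4, 47, 25, -39, -20, 19, 20, 16] -> [4, -39, -20] -> [7, -36, -17] -> [49, -252, -119] -> [58, -243, -110]
  [-28, -37, -50, -40, 42, -40, 42, -16] -> [-28, -37, -50, -40, -40, -16] -> [-25, -34, -47, -37, -37, -13] -> [-175, -238, -329, -259, -259, -91] -> [-166, -229, -320, -250, -250, -82]

[79, 37, -250, -250, -320]; [65, -222]; [-12, -313, -215, -61, 51, -257, -271]; [-229, -215, -201, -110]; [58, -243, -110]; [-166, -229, -320, -250, -250, -82]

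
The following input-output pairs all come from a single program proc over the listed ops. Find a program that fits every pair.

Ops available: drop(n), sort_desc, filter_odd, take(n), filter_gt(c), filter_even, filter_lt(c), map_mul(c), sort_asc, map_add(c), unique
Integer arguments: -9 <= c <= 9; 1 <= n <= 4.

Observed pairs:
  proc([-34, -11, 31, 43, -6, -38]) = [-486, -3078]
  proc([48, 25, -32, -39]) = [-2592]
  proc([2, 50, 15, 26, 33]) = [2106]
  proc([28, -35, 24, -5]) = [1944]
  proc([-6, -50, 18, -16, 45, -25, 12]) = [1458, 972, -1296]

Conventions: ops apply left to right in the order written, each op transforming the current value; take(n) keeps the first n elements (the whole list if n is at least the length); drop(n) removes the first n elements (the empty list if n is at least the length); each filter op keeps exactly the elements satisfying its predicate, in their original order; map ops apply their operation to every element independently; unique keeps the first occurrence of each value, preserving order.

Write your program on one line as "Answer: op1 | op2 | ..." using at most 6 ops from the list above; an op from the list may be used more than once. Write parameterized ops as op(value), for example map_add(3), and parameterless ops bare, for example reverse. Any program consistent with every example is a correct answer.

drop(2) | sort_desc | map_mul(9) | map_mul(9) | filter_even

Check, running the answer program on each example:
  [-34, -11, 31, 43, -6, -38] -> [31, 43, -6, -38] -> [43, 31, -6, -38] -> [387, 279, -54, -342] -> [3483, 2511, -486, -3078] -> [-486, -3078]
  [48, 25, -32, -39] -> [-32, -39] -> [-32, -39] -> [-288, -351] -> [-2592, -3159] -> [-2592]
  [2, 50, 15, 26, 33] -> [15, 26, 33] -> [33, 26, 15] -> [297, 234, 135] -> [2673, 2106, 1215] -> [2106]
  [28, -35, 24, -5] -> [24, -5] -> [24, -5] -> [216, -45] -> [1944, -405] -> [1944]
  [-6, -50, 18, -16, 45, -25, 12] -> [18, -16, 45, -25, 12] -> [45, 18, 12, -16, -25] -> [405, 162, 108, -144, -225] -> [3645, 1458, 972, -1296, -2025] -> [1458, 972, -1296]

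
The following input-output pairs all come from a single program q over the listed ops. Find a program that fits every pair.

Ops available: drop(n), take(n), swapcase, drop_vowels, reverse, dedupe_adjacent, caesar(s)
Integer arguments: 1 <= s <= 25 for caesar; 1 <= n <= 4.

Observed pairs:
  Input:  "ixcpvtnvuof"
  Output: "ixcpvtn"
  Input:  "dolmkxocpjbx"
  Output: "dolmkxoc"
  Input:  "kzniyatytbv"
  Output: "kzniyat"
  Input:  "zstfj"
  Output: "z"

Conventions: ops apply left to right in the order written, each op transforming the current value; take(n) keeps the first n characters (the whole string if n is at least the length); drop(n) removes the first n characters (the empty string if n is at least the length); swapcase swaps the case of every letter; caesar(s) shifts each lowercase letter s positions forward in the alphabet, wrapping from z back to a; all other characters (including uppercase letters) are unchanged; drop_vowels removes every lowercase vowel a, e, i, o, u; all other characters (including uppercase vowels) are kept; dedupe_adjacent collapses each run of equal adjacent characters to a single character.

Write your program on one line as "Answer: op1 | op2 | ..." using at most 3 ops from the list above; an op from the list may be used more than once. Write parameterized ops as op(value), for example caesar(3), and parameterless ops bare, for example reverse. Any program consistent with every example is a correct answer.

reverse | drop(4) | reverse

Check, running the answer program on each example:
  "ixcpvtnvuof" -> "fouvntvpcxi" -> "ntvpcxi" -> "ixcpvtn"
  "dolmkxocpjbx" -> "xbjpcoxkmlod" -> "coxkmlod" -> "dolmkxoc"
  "kzniyatytbv" -> "vbtytayinzk" -> "tayinzk" -> "kzniyat"
  "zstfj" -> "jftsz" -> "z" -> "z"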